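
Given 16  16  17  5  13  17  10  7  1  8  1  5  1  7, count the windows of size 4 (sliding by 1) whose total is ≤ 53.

10

(16, 16, 17, 5) → sum 54
(16, 17, 5, 13) → sum 51  ≤ 53 ✓
(17, 5, 13, 17) → sum 52  ≤ 53 ✓
(5, 13, 17, 10) → sum 45  ≤ 53 ✓
(13, 17, 10, 7) → sum 47  ≤ 53 ✓
(17, 10, 7, 1) → sum 35  ≤ 53 ✓
(10, 7, 1, 8) → sum 26  ≤ 53 ✓
(7, 1, 8, 1) → sum 17  ≤ 53 ✓
(1, 8, 1, 5) → sum 15  ≤ 53 ✓
(8, 1, 5, 1) → sum 15  ≤ 53 ✓
(1, 5, 1, 7) → sum 14  ≤ 53 ✓
10 windows satisfy the condition.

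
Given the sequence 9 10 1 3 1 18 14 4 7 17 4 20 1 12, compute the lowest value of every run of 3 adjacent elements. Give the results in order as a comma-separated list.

(9, 10, 1) → min 1
(10, 1, 3) → min 1
(1, 3, 1) → min 1
(3, 1, 18) → min 1
(1, 18, 14) → min 1
(18, 14, 4) → min 4
(14, 4, 7) → min 4
(4, 7, 17) → min 4
(7, 17, 4) → min 4
(17, 4, 20) → min 4
(4, 20, 1) → min 1
(20, 1, 12) → min 1

1, 1, 1, 1, 1, 4, 4, 4, 4, 4, 1, 1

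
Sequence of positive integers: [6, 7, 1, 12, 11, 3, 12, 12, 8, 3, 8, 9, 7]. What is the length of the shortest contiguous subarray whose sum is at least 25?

add 6: running sum 6 < 25
add 7: running sum 13 < 25
add 1: running sum 14 < 25
end 3: [6, 7, 1, 12] sum 26, len 4
end 4: [7, 1, 12, 11] sum 31, len 4
end 5: [12, 11, 3] sum 26, len 3
end 6: [11, 3, 12] sum 26, len 3
end 7: [3, 12, 12] sum 27, len 3
end 8: [12, 12, 8] sum 32, len 3
end 9: [12, 12, 8, 3] sum 35, len 4
end 10: [12, 8, 3, 8] sum 31, len 4
end 11: [8, 3, 8, 9] sum 28, len 4
end 12: [3, 8, 9, 7] sum 27, len 4
Shortest qualifying length: 3.

3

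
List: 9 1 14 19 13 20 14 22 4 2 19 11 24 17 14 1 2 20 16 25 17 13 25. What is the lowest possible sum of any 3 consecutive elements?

Window sums for each of the 21 positions:
9 1 14 → sum 24
1 14 19 → sum 34
14 19 13 → sum 46
19 13 20 → sum 52
13 20 14 → sum 47
20 14 22 → sum 56
14 22 4 → sum 40
22 4 2 → sum 28
4 2 19 → sum 25
2 19 11 → sum 32
19 11 24 → sum 54
11 24 17 → sum 52
24 17 14 → sum 55
17 14 1 → sum 32
14 1 2 → sum 17
1 2 20 → sum 23
2 20 16 → sum 38
20 16 25 → sum 61
16 25 17 → sum 58
25 17 13 → sum 55
17 13 25 → sum 55
Lowest of these is 17.

17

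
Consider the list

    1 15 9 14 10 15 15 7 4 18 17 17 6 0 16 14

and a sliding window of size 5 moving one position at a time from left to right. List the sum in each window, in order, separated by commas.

(1, 15, 9, 14, 10) → sum 49
(15, 9, 14, 10, 15) → sum 63
(9, 14, 10, 15, 15) → sum 63
(14, 10, 15, 15, 7) → sum 61
(10, 15, 15, 7, 4) → sum 51
(15, 15, 7, 4, 18) → sum 59
(15, 7, 4, 18, 17) → sum 61
(7, 4, 18, 17, 17) → sum 63
(4, 18, 17, 17, 6) → sum 62
(18, 17, 17, 6, 0) → sum 58
(17, 17, 6, 0, 16) → sum 56
(17, 6, 0, 16, 14) → sum 53

49, 63, 63, 61, 51, 59, 61, 63, 62, 58, 56, 53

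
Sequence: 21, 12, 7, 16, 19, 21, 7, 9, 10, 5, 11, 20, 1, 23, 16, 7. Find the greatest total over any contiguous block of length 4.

Each size-4 window and its sum:
[21, 12, 7, 16] → sum 56
[12, 7, 16, 19] → sum 54
[7, 16, 19, 21] → sum 63
[16, 19, 21, 7] → sum 63
[19, 21, 7, 9] → sum 56
[21, 7, 9, 10] → sum 47
[7, 9, 10, 5] → sum 31
[9, 10, 5, 11] → sum 35
[10, 5, 11, 20] → sum 46
[5, 11, 20, 1] → sum 37
[11, 20, 1, 23] → sum 55
[20, 1, 23, 16] → sum 60
[1, 23, 16, 7] → sum 47
Greatest of these is 63.

63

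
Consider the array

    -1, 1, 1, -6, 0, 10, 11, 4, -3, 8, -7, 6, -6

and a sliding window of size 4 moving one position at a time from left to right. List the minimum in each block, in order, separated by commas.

-6, -6, -6, -6, 0, -3, -3, -7, -7, -7

[-1, 1, 1, -6] → min -6
[1, 1, -6, 0] → min -6
[1, -6, 0, 10] → min -6
[-6, 0, 10, 11] → min -6
[0, 10, 11, 4] → min 0
[10, 11, 4, -3] → min -3
[11, 4, -3, 8] → min -3
[4, -3, 8, -7] → min -7
[-3, 8, -7, 6] → min -7
[8, -7, 6, -6] → min -7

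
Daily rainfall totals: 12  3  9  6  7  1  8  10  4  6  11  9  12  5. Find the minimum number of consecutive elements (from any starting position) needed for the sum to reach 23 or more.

add 12: running sum 12 < 23
add 3: running sum 15 < 23
end 2: [12, 3, 9] sum 24, len 3
end 3: [12, 3, 9, 6] sum 30, len 4
end 4: [3, 9, 6, 7] sum 25, len 4
end 5: [9, 6, 7, 1] sum 23, len 4
end 6: [9, 6, 7, 1, 8] sum 31, len 5
end 7: [7, 1, 8, 10] sum 26, len 4
end 8: [1, 8, 10, 4] sum 23, len 4
end 9: [8, 10, 4, 6] sum 28, len 4
end 10: [10, 4, 6, 11] sum 31, len 4
end 11: [6, 11, 9] sum 26, len 3
end 12: [11, 9, 12] sum 32, len 3
end 13: [9, 12, 5] sum 26, len 3
Shortest qualifying length: 3.

3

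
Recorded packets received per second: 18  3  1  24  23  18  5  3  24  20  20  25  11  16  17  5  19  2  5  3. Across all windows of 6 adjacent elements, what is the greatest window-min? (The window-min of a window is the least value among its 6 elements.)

Window mins for each of the 15 positions:
18 3 1 24 23 18 → min 1
3 1 24 23 18 5 → min 1
1 24 23 18 5 3 → min 1
24 23 18 5 3 24 → min 3
23 18 5 3 24 20 → min 3
18 5 3 24 20 20 → min 3
5 3 24 20 20 25 → min 3
3 24 20 20 25 11 → min 3
24 20 20 25 11 16 → min 11
20 20 25 11 16 17 → min 11
20 25 11 16 17 5 → min 5
25 11 16 17 5 19 → min 5
11 16 17 5 19 2 → min 2
16 17 5 19 2 5 → min 2
17 5 19 2 5 3 → min 2
Greatest of these is 11.

11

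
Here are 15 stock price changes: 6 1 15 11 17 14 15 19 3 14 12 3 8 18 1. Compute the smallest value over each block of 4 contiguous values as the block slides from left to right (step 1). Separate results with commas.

6 1 15 11 → min 1
1 15 11 17 → min 1
15 11 17 14 → min 11
11 17 14 15 → min 11
17 14 15 19 → min 14
14 15 19 3 → min 3
15 19 3 14 → min 3
19 3 14 12 → min 3
3 14 12 3 → min 3
14 12 3 8 → min 3
12 3 8 18 → min 3
3 8 18 1 → min 1

1, 1, 11, 11, 14, 3, 3, 3, 3, 3, 3, 1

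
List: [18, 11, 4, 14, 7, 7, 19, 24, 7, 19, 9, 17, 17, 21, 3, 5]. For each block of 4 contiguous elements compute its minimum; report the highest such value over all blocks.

9

(18, 11, 4, 14) → min 4
(11, 4, 14, 7) → min 4
(4, 14, 7, 7) → min 4
(14, 7, 7, 19) → min 7
(7, 7, 19, 24) → min 7
(7, 19, 24, 7) → min 7
(19, 24, 7, 19) → min 7
(24, 7, 19, 9) → min 7
(7, 19, 9, 17) → min 7
(19, 9, 17, 17) → min 9
(9, 17, 17, 21) → min 9
(17, 17, 21, 3) → min 3
(17, 21, 3, 5) → min 3
Highest of these is 9.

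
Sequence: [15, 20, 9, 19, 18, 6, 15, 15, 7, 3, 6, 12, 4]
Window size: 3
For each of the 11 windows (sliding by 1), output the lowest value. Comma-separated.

15 20 9 → min 9
20 9 19 → min 9
9 19 18 → min 9
19 18 6 → min 6
18 6 15 → min 6
6 15 15 → min 6
15 15 7 → min 7
15 7 3 → min 3
7 3 6 → min 3
3 6 12 → min 3
6 12 4 → min 4

9, 9, 9, 6, 6, 6, 7, 3, 3, 3, 4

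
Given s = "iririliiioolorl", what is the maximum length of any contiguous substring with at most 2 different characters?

Extend right; when distinct count exceeds 2, shrink from the left:
add i: window [i] (1 distinct), len 1
add r: window [i, r] (2 distinct), len 2
add i: window [i, r, i] (2 distinct), len 3
add r: window [i, r, i, r] (2 distinct), len 4
add i: window [i, r, i, r, i] (2 distinct), len 5
add l: window [i, l] (2 distinct), len 2
add i: window [i, l, i] (2 distinct), len 3
add i: window [i, l, i, i] (2 distinct), len 4
add i: window [i, l, i, i, i] (2 distinct), len 5
add o: window [i, i, i, o] (2 distinct), len 4
add o: window [i, i, i, o, o] (2 distinct), len 5
add l: window [o, o, l] (2 distinct), len 3
add o: window [o, o, l, o] (2 distinct), len 4
add r: window [o, r] (2 distinct), len 2
add l: window [r, l] (2 distinct), len 2
Longest length with ≤2 distinct: 5.

5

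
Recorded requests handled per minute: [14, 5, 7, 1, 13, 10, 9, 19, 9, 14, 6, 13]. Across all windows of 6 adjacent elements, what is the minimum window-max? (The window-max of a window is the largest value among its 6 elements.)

(14, 5, 7, 1, 13, 10) → max 14
(5, 7, 1, 13, 10, 9) → max 13
(7, 1, 13, 10, 9, 19) → max 19
(1, 13, 10, 9, 19, 9) → max 19
(13, 10, 9, 19, 9, 14) → max 19
(10, 9, 19, 9, 14, 6) → max 19
(9, 19, 9, 14, 6, 13) → max 19
Minimum of these is 13.

13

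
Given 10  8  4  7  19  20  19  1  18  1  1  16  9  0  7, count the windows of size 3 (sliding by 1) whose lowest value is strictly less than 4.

8

[10, 8, 4] → min 4
[8, 4, 7] → min 4
[4, 7, 19] → min 4
[7, 19, 20] → min 7
[19, 20, 19] → min 19
[20, 19, 1] → min 1  < 4 ✓
[19, 1, 18] → min 1  < 4 ✓
[1, 18, 1] → min 1  < 4 ✓
[18, 1, 1] → min 1  < 4 ✓
[1, 1, 16] → min 1  < 4 ✓
[1, 16, 9] → min 1  < 4 ✓
[16, 9, 0] → min 0  < 4 ✓
[9, 0, 7] → min 0  < 4 ✓
8 windows satisfy the condition.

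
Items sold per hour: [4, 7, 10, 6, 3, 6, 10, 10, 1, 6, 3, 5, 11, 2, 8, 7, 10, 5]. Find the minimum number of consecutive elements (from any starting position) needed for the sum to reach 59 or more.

9

add 4: running sum 4 < 59
add 7: running sum 11 < 59
add 10: running sum 21 < 59
add 6: running sum 27 < 59
add 3: running sum 30 < 59
add 6: running sum 36 < 59
add 10: running sum 46 < 59
add 10: running sum 56 < 59
add 1: running sum 57 < 59
add 6: shortest ending here [7, 10, 6, 3, 6, 10, 10, 1, 6] sum 59, len 9
add 3: shortest ending here [7, 10, 6, 3, 6, 10, 10, 1, 6, 3] sum 62, len 10
add 5: shortest ending here [10, 6, 3, 6, 10, 10, 1, 6, 3, 5] sum 60, len 10
add 11: shortest ending here [6, 3, 6, 10, 10, 1, 6, 3, 5, 11] sum 61, len 10
add 2: shortest ending here [6, 3, 6, 10, 10, 1, 6, 3, 5, 11, 2] sum 63, len 11
add 8: shortest ending here [6, 10, 10, 1, 6, 3, 5, 11, 2, 8] sum 62, len 10
add 7: shortest ending here [10, 10, 1, 6, 3, 5, 11, 2, 8, 7] sum 63, len 10
add 10: shortest ending here [10, 1, 6, 3, 5, 11, 2, 8, 7, 10] sum 63, len 10
add 5: shortest ending here [10, 1, 6, 3, 5, 11, 2, 8, 7, 10, 5] sum 68, len 11
Shortest qualifying length: 9.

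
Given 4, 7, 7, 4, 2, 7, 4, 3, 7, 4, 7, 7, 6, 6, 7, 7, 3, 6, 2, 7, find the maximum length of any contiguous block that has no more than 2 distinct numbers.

[4] 1 distinct, len 1
[4, 7] 2 distinct, len 2
[4, 7, 7] 2 distinct, len 3
[4, 7, 7, 4] 2 distinct, len 4
[4, 2] 2 distinct, len 2
[2, 7] 2 distinct, len 2
[7, 4] 2 distinct, len 2
[4, 3] 2 distinct, len 2
[3, 7] 2 distinct, len 2
[7, 4] 2 distinct, len 2
[7, 4, 7] 2 distinct, len 3
[7, 4, 7, 7] 2 distinct, len 4
[7, 7, 6] 2 distinct, len 3
[7, 7, 6, 6] 2 distinct, len 4
[7, 7, 6, 6, 7] 2 distinct, len 5
[7, 7, 6, 6, 7, 7] 2 distinct, len 6
[7, 7, 3] 2 distinct, len 3
[3, 6] 2 distinct, len 2
[6, 2] 2 distinct, len 2
[2, 7] 2 distinct, len 2
Longest length with ≤2 distinct: 6.

6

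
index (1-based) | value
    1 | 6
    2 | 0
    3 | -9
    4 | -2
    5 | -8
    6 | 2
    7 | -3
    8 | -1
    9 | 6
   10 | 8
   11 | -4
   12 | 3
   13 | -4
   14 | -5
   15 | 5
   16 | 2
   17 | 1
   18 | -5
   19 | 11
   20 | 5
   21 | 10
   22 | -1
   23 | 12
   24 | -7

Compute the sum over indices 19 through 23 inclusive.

37

Elements at indices 19..23: 11, 5, 10, -1, 12
sum(11, 5, 10, -1, 12) = 37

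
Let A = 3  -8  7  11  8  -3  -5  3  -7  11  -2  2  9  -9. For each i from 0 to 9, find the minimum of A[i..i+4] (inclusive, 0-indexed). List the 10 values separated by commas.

-8, -8, -5, -5, -7, -7, -7, -7, -7, -9

(3, -8, 7, 11, 8) → min -8
(-8, 7, 11, 8, -3) → min -8
(7, 11, 8, -3, -5) → min -5
(11, 8, -3, -5, 3) → min -5
(8, -3, -5, 3, -7) → min -7
(-3, -5, 3, -7, 11) → min -7
(-5, 3, -7, 11, -2) → min -7
(3, -7, 11, -2, 2) → min -7
(-7, 11, -2, 2, 9) → min -7
(11, -2, 2, 9, -9) → min -9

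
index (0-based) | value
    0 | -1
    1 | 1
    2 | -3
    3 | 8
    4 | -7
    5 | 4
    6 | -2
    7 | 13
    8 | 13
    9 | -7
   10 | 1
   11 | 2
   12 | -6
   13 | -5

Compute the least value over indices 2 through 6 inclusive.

-7

Elements at indices 2..6: -3, 8, -7, 4, -2
min(-3, 8, -7, 4, -2) = -7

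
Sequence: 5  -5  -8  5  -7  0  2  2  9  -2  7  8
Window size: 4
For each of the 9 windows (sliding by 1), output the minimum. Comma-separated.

-8, -8, -8, -7, -7, 0, -2, -2, -2

5 -5 -8 5 → min -8
-5 -8 5 -7 → min -8
-8 5 -7 0 → min -8
5 -7 0 2 → min -7
-7 0 2 2 → min -7
0 2 2 9 → min 0
2 2 9 -2 → min -2
2 9 -2 7 → min -2
9 -2 7 8 → min -2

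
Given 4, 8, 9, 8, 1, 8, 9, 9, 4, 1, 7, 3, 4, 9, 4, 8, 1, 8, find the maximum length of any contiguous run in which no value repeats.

5

[4] len 1
[4, 8] len 2
[4, 8, 9] len 3
[9, 8] len 2
[9, 8, 1] len 3
[1, 8] len 2
[1, 8, 9] len 3
[9] len 1
[9, 4] len 2
[9, 4, 1] len 3
[9, 4, 1, 7] len 4
[9, 4, 1, 7, 3] len 5
[1, 7, 3, 4] len 4
[1, 7, 3, 4, 9] len 5
[9, 4] len 2
[9, 4, 8] len 3
[9, 4, 8, 1] len 4
[1, 8] len 2
Longest all-distinct length: 5.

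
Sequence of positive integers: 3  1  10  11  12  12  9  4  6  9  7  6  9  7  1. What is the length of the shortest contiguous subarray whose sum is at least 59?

7

Extend right; whenever the sum reaches 59, record the length and shrink from the left:
add 3: running sum 3 < 59
add 1: running sum 4 < 59
add 10: running sum 14 < 59
add 11: running sum 25 < 59
add 12: running sum 37 < 59
add 12: running sum 49 < 59
add 9: running sum 58 < 59
add 4: shortest ending here [1, 10, 11, 12, 12, 9, 4] sum 59, len 7
add 6: shortest ending here [10, 11, 12, 12, 9, 4, 6] sum 64, len 7
add 9: shortest ending here [11, 12, 12, 9, 4, 6, 9] sum 63, len 7
add 7: shortest ending here [12, 12, 9, 4, 6, 9, 7] sum 59, len 7
add 6: shortest ending here [12, 12, 9, 4, 6, 9, 7, 6] sum 65, len 8
add 9: shortest ending here [12, 9, 4, 6, 9, 7, 6, 9] sum 62, len 8
add 7: shortest ending here [12, 9, 4, 6, 9, 7, 6, 9, 7] sum 69, len 9
add 1: shortest ending here [12, 9, 4, 6, 9, 7, 6, 9, 7, 1] sum 70, len 10
Shortest qualifying length: 7.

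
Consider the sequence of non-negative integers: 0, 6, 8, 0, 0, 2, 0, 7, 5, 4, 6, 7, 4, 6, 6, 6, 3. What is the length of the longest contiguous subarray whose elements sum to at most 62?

15

[0] sum 0 len 1
[0, 6] sum 6 len 2
[0, 6, 8] sum 14 len 3
[0, 6, 8, 0] sum 14 len 4
[0, 6, 8, 0, 0] sum 14 len 5
[0, 6, 8, 0, 0, 2] sum 16 len 6
[0, 6, 8, 0, 0, 2, 0] sum 16 len 7
[0, 6, 8, 0, 0, 2, 0, 7] sum 23 len 8
[0, 6, 8, 0, 0, 2, 0, 7, 5] sum 28 len 9
[0, 6, 8, 0, 0, 2, 0, 7, 5, 4] sum 32 len 10
[0, 6, 8, 0, 0, 2, 0, 7, 5, 4, 6] sum 38 len 11
[0, 6, 8, 0, 0, 2, 0, 7, 5, 4, 6, 7] sum 45 len 12
[0, 6, 8, 0, 0, 2, 0, 7, 5, 4, 6, 7, 4] sum 49 len 13
[0, 6, 8, 0, 0, 2, 0, 7, 5, 4, 6, 7, 4, 6] sum 55 len 14
[0, 6, 8, 0, 0, 2, 0, 7, 5, 4, 6, 7, 4, 6, 6] sum 61 len 15
[8, 0, 0, 2, 0, 7, 5, 4, 6, 7, 4, 6, 6, 6] sum 61 len 14
[0, 0, 2, 0, 7, 5, 4, 6, 7, 4, 6, 6, 6, 3] sum 56 len 14
Longest length seen: 15.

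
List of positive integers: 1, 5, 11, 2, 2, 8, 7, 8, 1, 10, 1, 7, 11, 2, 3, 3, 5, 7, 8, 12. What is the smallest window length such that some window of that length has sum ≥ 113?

add 1: running sum 1 < 113
add 5: running sum 6 < 113
add 11: running sum 17 < 113
add 2: running sum 19 < 113
add 2: running sum 21 < 113
add 8: running sum 29 < 113
add 7: running sum 36 < 113
add 8: running sum 44 < 113
add 1: running sum 45 < 113
add 10: running sum 55 < 113
add 1: running sum 56 < 113
add 7: running sum 63 < 113
add 11: running sum 74 < 113
add 2: running sum 76 < 113
add 3: running sum 79 < 113
add 3: running sum 82 < 113
add 5: running sum 87 < 113
add 7: running sum 94 < 113
add 8: running sum 102 < 113
end 19: [5, 11, 2, 2, 8, 7, 8, 1, 10, 1, 7, 11, 2, 3, 3, 5, 7, 8, 12] sum 113, len 19
Shortest qualifying length: 19.

19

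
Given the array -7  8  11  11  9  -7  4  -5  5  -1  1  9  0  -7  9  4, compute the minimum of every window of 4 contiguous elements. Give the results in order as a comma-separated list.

-7, 8, -7, -7, -7, -7, -5, -5, -1, -1, -7, -7, -7

-7 8 11 11 → min -7
8 11 11 9 → min 8
11 11 9 -7 → min -7
11 9 -7 4 → min -7
9 -7 4 -5 → min -7
-7 4 -5 5 → min -7
4 -5 5 -1 → min -5
-5 5 -1 1 → min -5
5 -1 1 9 → min -1
-1 1 9 0 → min -1
1 9 0 -7 → min -7
9 0 -7 9 → min -7
0 -7 9 4 → min -7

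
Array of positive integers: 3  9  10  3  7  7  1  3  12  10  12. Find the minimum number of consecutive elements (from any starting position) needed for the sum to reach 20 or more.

2

Extend right; whenever the sum reaches 20, record the length and shrink from the left:
add 3: running sum 3 < 20
add 9: running sum 12 < 20
add 10: shortest ending here [3, 9, 10] sum 22, len 3
add 3: shortest ending here [9, 10, 3] sum 22, len 3
add 7: shortest ending here [10, 3, 7] sum 20, len 3
add 7: shortest ending here [10, 3, 7, 7] sum 27, len 4
add 1: shortest ending here [10, 3, 7, 7, 1] sum 28, len 5
add 3: shortest ending here [3, 7, 7, 1, 3] sum 21, len 5
add 12: shortest ending here [7, 1, 3, 12] sum 23, len 4
add 10: shortest ending here [12, 10] sum 22, len 2
add 12: shortest ending here [10, 12] sum 22, len 2
Shortest qualifying length: 2.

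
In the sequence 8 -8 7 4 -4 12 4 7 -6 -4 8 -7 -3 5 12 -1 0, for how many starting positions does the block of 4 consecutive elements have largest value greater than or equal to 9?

8 -8 7 4 → max 8
-8 7 4 -4 → max 7
7 4 -4 12 → max 12  ≥ 9 ✓
4 -4 12 4 → max 12  ≥ 9 ✓
-4 12 4 7 → max 12  ≥ 9 ✓
12 4 7 -6 → max 12  ≥ 9 ✓
4 7 -6 -4 → max 7
7 -6 -4 8 → max 8
-6 -4 8 -7 → max 8
-4 8 -7 -3 → max 8
8 -7 -3 5 → max 8
-7 -3 5 12 → max 12  ≥ 9 ✓
-3 5 12 -1 → max 12  ≥ 9 ✓
5 12 -1 0 → max 12  ≥ 9 ✓
7 windows satisfy the condition.

7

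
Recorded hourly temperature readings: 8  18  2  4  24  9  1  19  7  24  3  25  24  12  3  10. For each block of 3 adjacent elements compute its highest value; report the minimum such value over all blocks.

12

Window maxs for each of the 14 positions:
8 18 2 → max 18
18 2 4 → max 18
2 4 24 → max 24
4 24 9 → max 24
24 9 1 → max 24
9 1 19 → max 19
1 19 7 → max 19
19 7 24 → max 24
7 24 3 → max 24
24 3 25 → max 25
3 25 24 → max 25
25 24 12 → max 25
24 12 3 → max 24
12 3 10 → max 12
Minimum of these is 12.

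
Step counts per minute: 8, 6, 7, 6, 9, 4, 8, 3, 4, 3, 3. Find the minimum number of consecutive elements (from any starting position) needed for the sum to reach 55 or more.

9

add 8: running sum 8 < 55
add 6: running sum 14 < 55
add 7: running sum 21 < 55
add 6: running sum 27 < 55
add 9: running sum 36 < 55
add 4: running sum 40 < 55
add 8: running sum 48 < 55
add 3: running sum 51 < 55
end 8: [8, 6, 7, 6, 9, 4, 8, 3, 4] sum 55, len 9
end 9: [8, 6, 7, 6, 9, 4, 8, 3, 4, 3] sum 58, len 10
end 10: [8, 6, 7, 6, 9, 4, 8, 3, 4, 3, 3] sum 61, len 11
Shortest qualifying length: 9.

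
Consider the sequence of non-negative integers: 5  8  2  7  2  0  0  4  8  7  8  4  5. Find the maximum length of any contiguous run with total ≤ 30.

8

[5] sum 5 len 1
[5, 8] sum 13 len 2
[5, 8, 2] sum 15 len 3
[5, 8, 2, 7] sum 22 len 4
[5, 8, 2, 7, 2] sum 24 len 5
[5, 8, 2, 7, 2, 0] sum 24 len 6
[5, 8, 2, 7, 2, 0, 0] sum 24 len 7
[5, 8, 2, 7, 2, 0, 0, 4] sum 28 len 8
[2, 7, 2, 0, 0, 4, 8] sum 23 len 7
[2, 7, 2, 0, 0, 4, 8, 7] sum 30 len 8
[2, 0, 0, 4, 8, 7, 8] sum 29 len 7
[8, 7, 8, 4] sum 27 len 4
[7, 8, 4, 5] sum 24 len 4
Longest length seen: 8.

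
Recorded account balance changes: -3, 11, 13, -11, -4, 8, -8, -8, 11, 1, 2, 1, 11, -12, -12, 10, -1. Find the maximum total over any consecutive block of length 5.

26

[-3, 11, 13, -11, -4] → sum 6
[11, 13, -11, -4, 8] → sum 17
[13, -11, -4, 8, -8] → sum -2
[-11, -4, 8, -8, -8] → sum -23
[-4, 8, -8, -8, 11] → sum -1
[8, -8, -8, 11, 1] → sum 4
[-8, -8, 11, 1, 2] → sum -2
[-8, 11, 1, 2, 1] → sum 7
[11, 1, 2, 1, 11] → sum 26
[1, 2, 1, 11, -12] → sum 3
[2, 1, 11, -12, -12] → sum -10
[1, 11, -12, -12, 10] → sum -2
[11, -12, -12, 10, -1] → sum -4
Maximum of these is 26.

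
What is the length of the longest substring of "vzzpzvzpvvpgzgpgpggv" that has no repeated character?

[v] len 1
[v, z] len 2
[z] len 1
[z, p] len 2
[p, z] len 2
[p, z, v] len 3
[v, z] len 2
[v, z, p] len 3
[z, p, v] len 3
[v] len 1
[v, p] len 2
[v, p, g] len 3
[v, p, g, z] len 4
[z, g] len 2
[z, g, p] len 3
[p, g] len 2
[g, p] len 2
[p, g] len 2
[g] len 1
[g, v] len 2
Longest all-distinct length: 4.

4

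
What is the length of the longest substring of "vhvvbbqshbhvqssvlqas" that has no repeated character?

[v] len 1
[v, h] len 2
[h, v] len 2
[v] len 1
[v, b] len 2
[b] len 1
[b, q] len 2
[b, q, s] len 3
[b, q, s, h] len 4
[q, s, h, b] len 4
[b, h] len 2
[b, h, v] len 3
[b, h, v, q] len 4
[b, h, v, q, s] len 5
[s] len 1
[s, v] len 2
[s, v, l] len 3
[s, v, l, q] len 4
[s, v, l, q, a] len 5
[v, l, q, a, s] len 5
Longest all-distinct length: 5.

5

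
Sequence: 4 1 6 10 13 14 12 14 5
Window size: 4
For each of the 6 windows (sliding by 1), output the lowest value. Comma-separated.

4 1 6 10 → min 1
1 6 10 13 → min 1
6 10 13 14 → min 6
10 13 14 12 → min 10
13 14 12 14 → min 12
14 12 14 5 → min 5

1, 1, 6, 10, 12, 5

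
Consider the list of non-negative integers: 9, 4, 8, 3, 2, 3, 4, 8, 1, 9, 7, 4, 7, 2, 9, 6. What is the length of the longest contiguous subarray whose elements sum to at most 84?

[9] sum 9 len 1
[9, 4] sum 13 len 2
[9, 4, 8] sum 21 len 3
[9, 4, 8, 3] sum 24 len 4
[9, 4, 8, 3, 2] sum 26 len 5
[9, 4, 8, 3, 2, 3] sum 29 len 6
[9, 4, 8, 3, 2, 3, 4] sum 33 len 7
[9, 4, 8, 3, 2, 3, 4, 8] sum 41 len 8
[9, 4, 8, 3, 2, 3, 4, 8, 1] sum 42 len 9
[9, 4, 8, 3, 2, 3, 4, 8, 1, 9] sum 51 len 10
[9, 4, 8, 3, 2, 3, 4, 8, 1, 9, 7] sum 58 len 11
[9, 4, 8, 3, 2, 3, 4, 8, 1, 9, 7, 4] sum 62 len 12
[9, 4, 8, 3, 2, 3, 4, 8, 1, 9, 7, 4, 7] sum 69 len 13
[9, 4, 8, 3, 2, 3, 4, 8, 1, 9, 7, 4, 7, 2] sum 71 len 14
[9, 4, 8, 3, 2, 3, 4, 8, 1, 9, 7, 4, 7, 2, 9] sum 80 len 15
[4, 8, 3, 2, 3, 4, 8, 1, 9, 7, 4, 7, 2, 9, 6] sum 77 len 15
Longest length seen: 15.

15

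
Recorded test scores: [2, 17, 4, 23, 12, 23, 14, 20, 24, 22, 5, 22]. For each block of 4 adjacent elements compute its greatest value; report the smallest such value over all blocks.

23

[2, 17, 4, 23] → max 23
[17, 4, 23, 12] → max 23
[4, 23, 12, 23] → max 23
[23, 12, 23, 14] → max 23
[12, 23, 14, 20] → max 23
[23, 14, 20, 24] → max 24
[14, 20, 24, 22] → max 24
[20, 24, 22, 5] → max 24
[24, 22, 5, 22] → max 24
Smallest of these is 23.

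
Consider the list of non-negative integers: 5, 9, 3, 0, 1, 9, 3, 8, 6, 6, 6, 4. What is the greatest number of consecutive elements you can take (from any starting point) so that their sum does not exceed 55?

→ 5: sum 5, len 1
→ 9: sum 14, len 2
→ 3: sum 17, len 3
→ 0: sum 17, len 4
→ 1: sum 18, len 5
→ 9: sum 27, len 6
→ 3: sum 30, len 7
→ 8: sum 38, len 8
→ 6: sum 44, len 9
→ 6: sum 50, len 10
→ 6 (dropped 5): sum 51, len 10
→ 4: sum 55, len 11
Longest length seen: 11.

11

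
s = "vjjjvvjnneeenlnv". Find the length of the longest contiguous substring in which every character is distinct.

[v] len 1
[v, j] len 2
[j] len 1
[j] len 1
[j, v] len 2
[v] len 1
[v, j] len 2
[v, j, n] len 3
[n] len 1
[n, e] len 2
[e] len 1
[e] len 1
[e, n] len 2
[e, n, l] len 3
[l, n] len 2
[l, n, v] len 3
Longest all-distinct length: 3.

3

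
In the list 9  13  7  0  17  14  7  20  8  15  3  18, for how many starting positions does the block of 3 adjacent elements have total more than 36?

(9, 13, 7) → sum 29
(13, 7, 0) → sum 20
(7, 0, 17) → sum 24
(0, 17, 14) → sum 31
(17, 14, 7) → sum 38  > 36 ✓
(14, 7, 20) → sum 41  > 36 ✓
(7, 20, 8) → sum 35
(20, 8, 15) → sum 43  > 36 ✓
(8, 15, 3) → sum 26
(15, 3, 18) → sum 36
3 windows satisfy the condition.

3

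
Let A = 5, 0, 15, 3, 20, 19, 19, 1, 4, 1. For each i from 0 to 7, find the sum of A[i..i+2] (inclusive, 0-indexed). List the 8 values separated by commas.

20, 18, 38, 42, 58, 39, 24, 6

Sliding a size-3 window across the 10 values:
(5, 0, 15) → sum 20
(0, 15, 3) → sum 18
(15, 3, 20) → sum 38
(3, 20, 19) → sum 42
(20, 19, 19) → sum 58
(19, 19, 1) → sum 39
(19, 1, 4) → sum 24
(1, 4, 1) → sum 6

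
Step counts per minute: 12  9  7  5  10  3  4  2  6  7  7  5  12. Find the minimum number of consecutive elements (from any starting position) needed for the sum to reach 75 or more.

Extend right; whenever the sum reaches 75, record the length and shrink from the left:
add 12: running sum 12 < 75
add 9: running sum 21 < 75
add 7: running sum 28 < 75
add 5: running sum 33 < 75
add 10: running sum 43 < 75
add 3: running sum 46 < 75
add 4: running sum 50 < 75
add 2: running sum 52 < 75
add 6: running sum 58 < 75
add 7: running sum 65 < 75
add 7: running sum 72 < 75
end 11: [12, 9, 7, 5, 10, 3, 4, 2, 6, 7, 7, 5] sum 77, len 12
end 12: [9, 7, 5, 10, 3, 4, 2, 6, 7, 7, 5, 12] sum 77, len 12
Shortest qualifying length: 12.

12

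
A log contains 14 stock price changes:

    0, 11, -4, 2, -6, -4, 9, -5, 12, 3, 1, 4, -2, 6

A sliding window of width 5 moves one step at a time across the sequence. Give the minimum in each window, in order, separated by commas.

[0, 11, -4, 2, -6] → min -6
[11, -4, 2, -6, -4] → min -6
[-4, 2, -6, -4, 9] → min -6
[2, -6, -4, 9, -5] → min -6
[-6, -4, 9, -5, 12] → min -6
[-4, 9, -5, 12, 3] → min -5
[9, -5, 12, 3, 1] → min -5
[-5, 12, 3, 1, 4] → min -5
[12, 3, 1, 4, -2] → min -2
[3, 1, 4, -2, 6] → min -2

-6, -6, -6, -6, -6, -5, -5, -5, -2, -2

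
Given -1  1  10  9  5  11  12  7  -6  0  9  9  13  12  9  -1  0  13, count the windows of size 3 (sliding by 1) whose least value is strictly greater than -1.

-1 1 10 → min -1
1 10 9 → min 1  > -1 ✓
10 9 5 → min 5  > -1 ✓
9 5 11 → min 5  > -1 ✓
5 11 12 → min 5  > -1 ✓
11 12 7 → min 7  > -1 ✓
12 7 -6 → min -6
7 -6 0 → min -6
-6 0 9 → min -6
0 9 9 → min 0  > -1 ✓
9 9 13 → min 9  > -1 ✓
9 13 12 → min 9  > -1 ✓
13 12 9 → min 9  > -1 ✓
12 9 -1 → min -1
9 -1 0 → min -1
-1 0 13 → min -1
9 windows satisfy the condition.

9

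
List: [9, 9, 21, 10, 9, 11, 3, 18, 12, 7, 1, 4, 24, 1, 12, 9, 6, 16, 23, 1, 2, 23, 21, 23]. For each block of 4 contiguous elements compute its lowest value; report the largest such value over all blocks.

9

Each size-4 window and its min:
[9, 9, 21, 10] → min 9
[9, 21, 10, 9] → min 9
[21, 10, 9, 11] → min 9
[10, 9, 11, 3] → min 3
[9, 11, 3, 18] → min 3
[11, 3, 18, 12] → min 3
[3, 18, 12, 7] → min 3
[18, 12, 7, 1] → min 1
[12, 7, 1, 4] → min 1
[7, 1, 4, 24] → min 1
[1, 4, 24, 1] → min 1
[4, 24, 1, 12] → min 1
[24, 1, 12, 9] → min 1
[1, 12, 9, 6] → min 1
[12, 9, 6, 16] → min 6
[9, 6, 16, 23] → min 6
[6, 16, 23, 1] → min 1
[16, 23, 1, 2] → min 1
[23, 1, 2, 23] → min 1
[1, 2, 23, 21] → min 1
[2, 23, 21, 23] → min 2
Largest of these is 9.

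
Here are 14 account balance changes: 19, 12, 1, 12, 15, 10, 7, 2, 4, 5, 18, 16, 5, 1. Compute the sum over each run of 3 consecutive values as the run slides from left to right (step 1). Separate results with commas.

19 12 1 → sum 32
12 1 12 → sum 25
1 12 15 → sum 28
12 15 10 → sum 37
15 10 7 → sum 32
10 7 2 → sum 19
7 2 4 → sum 13
2 4 5 → sum 11
4 5 18 → sum 27
5 18 16 → sum 39
18 16 5 → sum 39
16 5 1 → sum 22

32, 25, 28, 37, 32, 19, 13, 11, 27, 39, 39, 22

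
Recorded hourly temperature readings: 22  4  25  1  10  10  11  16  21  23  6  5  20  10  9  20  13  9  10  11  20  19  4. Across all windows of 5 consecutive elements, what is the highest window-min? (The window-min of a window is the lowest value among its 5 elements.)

10

(22, 4, 25, 1, 10) → min 1
(4, 25, 1, 10, 10) → min 1
(25, 1, 10, 10, 11) → min 1
(1, 10, 10, 11, 16) → min 1
(10, 10, 11, 16, 21) → min 10
(10, 11, 16, 21, 23) → min 10
(11, 16, 21, 23, 6) → min 6
(16, 21, 23, 6, 5) → min 5
(21, 23, 6, 5, 20) → min 5
(23, 6, 5, 20, 10) → min 5
(6, 5, 20, 10, 9) → min 5
(5, 20, 10, 9, 20) → min 5
(20, 10, 9, 20, 13) → min 9
(10, 9, 20, 13, 9) → min 9
(9, 20, 13, 9, 10) → min 9
(20, 13, 9, 10, 11) → min 9
(13, 9, 10, 11, 20) → min 9
(9, 10, 11, 20, 19) → min 9
(10, 11, 20, 19, 4) → min 4
Highest of these is 10.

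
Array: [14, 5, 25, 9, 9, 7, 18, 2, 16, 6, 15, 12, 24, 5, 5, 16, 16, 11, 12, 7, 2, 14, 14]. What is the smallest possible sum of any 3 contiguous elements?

21

Each size-3 window and its sum:
(14, 5, 25) → sum 44
(5, 25, 9) → sum 39
(25, 9, 9) → sum 43
(9, 9, 7) → sum 25
(9, 7, 18) → sum 34
(7, 18, 2) → sum 27
(18, 2, 16) → sum 36
(2, 16, 6) → sum 24
(16, 6, 15) → sum 37
(6, 15, 12) → sum 33
(15, 12, 24) → sum 51
(12, 24, 5) → sum 41
(24, 5, 5) → sum 34
(5, 5, 16) → sum 26
(5, 16, 16) → sum 37
(16, 16, 11) → sum 43
(16, 11, 12) → sum 39
(11, 12, 7) → sum 30
(12, 7, 2) → sum 21
(7, 2, 14) → sum 23
(2, 14, 14) → sum 30
Smallest of these is 21.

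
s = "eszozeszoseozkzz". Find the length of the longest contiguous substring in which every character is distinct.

add e: [e] len 1
add s: [e, s] len 2
add z: [e, s, z] len 3
add o: [e, s, z, o] len 4
add z (repeat z, move left end past it): [o, z] len 2
add e: [o, z, e] len 3
add s: [o, z, e, s] len 4
add z (repeat z, move left end past it): [e, s, z] len 3
add o: [e, s, z, o] len 4
add s (repeat s, move left end past it): [z, o, s] len 3
add e: [z, o, s, e] len 4
add o (repeat o, move left end past it): [s, e, o] len 3
add z: [s, e, o, z] len 4
add k: [s, e, o, z, k] len 5
add z (repeat z, move left end past it): [k, z] len 2
add z (repeat z, move left end past it): [z] len 1
Longest all-distinct length: 5.

5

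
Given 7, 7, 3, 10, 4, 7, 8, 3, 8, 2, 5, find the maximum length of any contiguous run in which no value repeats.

add 7: [7] len 1
add 7 (repeat 7, move left end past it): [7] len 1
add 3: [7, 3] len 2
add 10: [7, 3, 10] len 3
add 4: [7, 3, 10, 4] len 4
add 7 (repeat 7, move left end past it): [3, 10, 4, 7] len 4
add 8: [3, 10, 4, 7, 8] len 5
add 3 (repeat 3, move left end past it): [10, 4, 7, 8, 3] len 5
add 8 (repeat 8, move left end past it): [3, 8] len 2
add 2: [3, 8, 2] len 3
add 5: [3, 8, 2, 5] len 4
Longest all-distinct length: 5.

5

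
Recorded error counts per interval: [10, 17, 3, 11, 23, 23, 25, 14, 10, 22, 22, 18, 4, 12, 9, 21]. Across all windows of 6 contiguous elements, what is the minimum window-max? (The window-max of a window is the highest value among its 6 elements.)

22

Each size-6 window and its max:
[10, 17, 3, 11, 23, 23] → max 23
[17, 3, 11, 23, 23, 25] → max 25
[3, 11, 23, 23, 25, 14] → max 25
[11, 23, 23, 25, 14, 10] → max 25
[23, 23, 25, 14, 10, 22] → max 25
[23, 25, 14, 10, 22, 22] → max 25
[25, 14, 10, 22, 22, 18] → max 25
[14, 10, 22, 22, 18, 4] → max 22
[10, 22, 22, 18, 4, 12] → max 22
[22, 22, 18, 4, 12, 9] → max 22
[22, 18, 4, 12, 9, 21] → max 22
Minimum of these is 22.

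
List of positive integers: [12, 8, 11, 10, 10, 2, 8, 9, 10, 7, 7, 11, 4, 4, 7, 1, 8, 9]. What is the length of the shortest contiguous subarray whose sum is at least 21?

2

add 12: running sum 12 < 21
add 8: running sum 20 < 21
add 11: shortest ending here [12, 8, 11] sum 31, len 3
add 10: shortest ending here [11, 10] sum 21, len 2
add 10: shortest ending here [11, 10, 10] sum 31, len 3
add 2: shortest ending here [10, 10, 2] sum 22, len 3
add 8: shortest ending here [10, 10, 2, 8] sum 30, len 4
add 9: shortest ending here [10, 2, 8, 9] sum 29, len 4
add 10: shortest ending here [8, 9, 10] sum 27, len 3
add 7: shortest ending here [9, 10, 7] sum 26, len 3
add 7: shortest ending here [10, 7, 7] sum 24, len 3
add 11: shortest ending here [7, 7, 11] sum 25, len 3
add 4: shortest ending here [7, 11, 4] sum 22, len 3
add 4: shortest ending here [7, 11, 4, 4] sum 26, len 4
add 7: shortest ending here [11, 4, 4, 7] sum 26, len 4
add 1: shortest ending here [11, 4, 4, 7, 1] sum 27, len 5
add 8: shortest ending here [4, 4, 7, 1, 8] sum 24, len 5
add 9: shortest ending here [7, 1, 8, 9] sum 25, len 4
Shortest qualifying length: 2.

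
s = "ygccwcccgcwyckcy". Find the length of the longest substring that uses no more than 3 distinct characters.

10

[y] 1 distinct, len 1
[y, g] 2 distinct, len 2
[y, g, c] 3 distinct, len 3
[y, g, c, c] 3 distinct, len 4
[g, c, c, w] 3 distinct, len 4
[g, c, c, w, c] 3 distinct, len 5
[g, c, c, w, c, c] 3 distinct, len 6
[g, c, c, w, c, c, c] 3 distinct, len 7
[g, c, c, w, c, c, c, g] 3 distinct, len 8
[g, c, c, w, c, c, c, g, c] 3 distinct, len 9
[g, c, c, w, c, c, c, g, c, w] 3 distinct, len 10
[c, w, y] 3 distinct, len 3
[c, w, y, c] 3 distinct, len 4
[y, c, k] 3 distinct, len 3
[y, c, k, c] 3 distinct, len 4
[y, c, k, c, y] 3 distinct, len 5
Longest length with ≤3 distinct: 10.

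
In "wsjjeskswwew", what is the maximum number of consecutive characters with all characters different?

4

add w: [w] len 1
add s: [w, s] len 2
add j: [w, s, j] len 3
add j (repeat j, move left end past it): [j] len 1
add e: [j, e] len 2
add s: [j, e, s] len 3
add k: [j, e, s, k] len 4
add s (repeat s, move left end past it): [k, s] len 2
add w: [k, s, w] len 3
add w (repeat w, move left end past it): [w] len 1
add e: [w, e] len 2
add w (repeat w, move left end past it): [e, w] len 2
Longest all-distinct length: 4.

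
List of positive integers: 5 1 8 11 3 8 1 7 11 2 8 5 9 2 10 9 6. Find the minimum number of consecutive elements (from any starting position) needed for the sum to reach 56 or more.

add 5: running sum 5 < 56
add 1: running sum 6 < 56
add 8: running sum 14 < 56
add 11: running sum 25 < 56
add 3: running sum 28 < 56
add 8: running sum 36 < 56
add 1: running sum 37 < 56
add 7: running sum 44 < 56
add 11: running sum 55 < 56
end 9: [5, 1, 8, 11, 3, 8, 1, 7, 11, 2] sum 57, len 10
end 10: [8, 11, 3, 8, 1, 7, 11, 2, 8] sum 59, len 9
end 11: [11, 3, 8, 1, 7, 11, 2, 8, 5] sum 56, len 9
end 12: [11, 3, 8, 1, 7, 11, 2, 8, 5, 9] sum 65, len 10
end 13: [3, 8, 1, 7, 11, 2, 8, 5, 9, 2] sum 56, len 10
end 14: [8, 1, 7, 11, 2, 8, 5, 9, 2, 10] sum 63, len 10
end 15: [11, 2, 8, 5, 9, 2, 10, 9] sum 56, len 8
end 16: [11, 2, 8, 5, 9, 2, 10, 9, 6] sum 62, len 9
Shortest qualifying length: 8.

8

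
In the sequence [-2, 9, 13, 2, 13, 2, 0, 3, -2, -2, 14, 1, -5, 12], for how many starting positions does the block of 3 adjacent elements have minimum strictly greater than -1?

(-2, 9, 13) → min -2
(9, 13, 2) → min 2  > -1 ✓
(13, 2, 13) → min 2  > -1 ✓
(2, 13, 2) → min 2  > -1 ✓
(13, 2, 0) → min 0  > -1 ✓
(2, 0, 3) → min 0  > -1 ✓
(0, 3, -2) → min -2
(3, -2, -2) → min -2
(-2, -2, 14) → min -2
(-2, 14, 1) → min -2
(14, 1, -5) → min -5
(1, -5, 12) → min -5
5 windows satisfy the condition.

5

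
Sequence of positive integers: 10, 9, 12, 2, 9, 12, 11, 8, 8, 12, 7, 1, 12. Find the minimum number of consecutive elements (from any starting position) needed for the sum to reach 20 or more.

2

Extend right; whenever the sum reaches 20, record the length and shrink from the left:
add 10: running sum 10 < 20
add 9: running sum 19 < 20
end 2: [9, 12] sum 21, len 2
end 3: [9, 12, 2] sum 23, len 3
end 4: [12, 2, 9] sum 23, len 3
end 5: [9, 12] sum 21, len 2
end 6: [12, 11] sum 23, len 2
end 7: [12, 11, 8] sum 31, len 3
end 8: [11, 8, 8] sum 27, len 3
end 9: [8, 12] sum 20, len 2
end 10: [8, 12, 7] sum 27, len 3
end 11: [12, 7, 1] sum 20, len 3
end 12: [7, 1, 12] sum 20, len 3
Shortest qualifying length: 2.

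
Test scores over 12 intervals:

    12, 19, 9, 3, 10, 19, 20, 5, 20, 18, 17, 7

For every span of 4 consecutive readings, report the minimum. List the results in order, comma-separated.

3, 3, 3, 3, 5, 5, 5, 5, 7

[12, 19, 9, 3] → min 3
[19, 9, 3, 10] → min 3
[9, 3, 10, 19] → min 3
[3, 10, 19, 20] → min 3
[10, 19, 20, 5] → min 5
[19, 20, 5, 20] → min 5
[20, 5, 20, 18] → min 5
[5, 20, 18, 17] → min 5
[20, 18, 17, 7] → min 7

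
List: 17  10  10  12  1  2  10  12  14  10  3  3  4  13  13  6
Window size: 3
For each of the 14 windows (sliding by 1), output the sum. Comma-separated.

37, 32, 23, 15, 13, 24, 36, 36, 27, 16, 10, 20, 30, 32

17 10 10 → sum 37
10 10 12 → sum 32
10 12 1 → sum 23
12 1 2 → sum 15
1 2 10 → sum 13
2 10 12 → sum 24
10 12 14 → sum 36
12 14 10 → sum 36
14 10 3 → sum 27
10 3 3 → sum 16
3 3 4 → sum 10
3 4 13 → sum 20
4 13 13 → sum 30
13 13 6 → sum 32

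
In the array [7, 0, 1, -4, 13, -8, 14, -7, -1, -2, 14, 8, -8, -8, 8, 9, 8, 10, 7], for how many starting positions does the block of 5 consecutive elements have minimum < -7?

(7, 0, 1, -4, 13) → min -4
(0, 1, -4, 13, -8) → min -8  < -7 ✓
(1, -4, 13, -8, 14) → min -8  < -7 ✓
(-4, 13, -8, 14, -7) → min -8  < -7 ✓
(13, -8, 14, -7, -1) → min -8  < -7 ✓
(-8, 14, -7, -1, -2) → min -8  < -7 ✓
(14, -7, -1, -2, 14) → min -7
(-7, -1, -2, 14, 8) → min -7
(-1, -2, 14, 8, -8) → min -8  < -7 ✓
(-2, 14, 8, -8, -8) → min -8  < -7 ✓
(14, 8, -8, -8, 8) → min -8  < -7 ✓
(8, -8, -8, 8, 9) → min -8  < -7 ✓
(-8, -8, 8, 9, 8) → min -8  < -7 ✓
(-8, 8, 9, 8, 10) → min -8  < -7 ✓
(8, 9, 8, 10, 7) → min 7
11 windows satisfy the condition.

11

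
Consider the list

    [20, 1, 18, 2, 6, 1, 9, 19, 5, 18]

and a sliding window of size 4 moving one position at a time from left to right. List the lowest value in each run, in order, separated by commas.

20 1 18 2 → min 1
1 18 2 6 → min 1
18 2 6 1 → min 1
2 6 1 9 → min 1
6 1 9 19 → min 1
1 9 19 5 → min 1
9 19 5 18 → min 5

1, 1, 1, 1, 1, 1, 5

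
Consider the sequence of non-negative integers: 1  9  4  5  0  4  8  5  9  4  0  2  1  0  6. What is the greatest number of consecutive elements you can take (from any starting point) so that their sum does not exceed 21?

7

→ 1: sum 1, len 1
→ 9: sum 10, len 2
→ 4: sum 14, len 3
→ 5: sum 19, len 4
→ 0: sum 19, len 5
→ 4 (dropped 1, 9): sum 13, len 4
→ 8: sum 21, len 5
→ 5 (dropped 4, 5): sum 17, len 4
→ 9 (dropped 0, 4, 8): sum 14, len 2
→ 4: sum 18, len 3
→ 0: sum 18, len 4
→ 2: sum 20, len 5
→ 1: sum 21, len 6
→ 0: sum 21, len 7
→ 6 (dropped 5, 9): sum 13, len 6
Longest length seen: 7.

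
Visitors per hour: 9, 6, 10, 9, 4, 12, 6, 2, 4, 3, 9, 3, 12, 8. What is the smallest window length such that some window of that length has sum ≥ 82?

12

Extend right; whenever the sum reaches 82, record the length and shrink from the left:
add 9: running sum 9 < 82
add 6: running sum 15 < 82
add 10: running sum 25 < 82
add 9: running sum 34 < 82
add 4: running sum 38 < 82
add 12: running sum 50 < 82
add 6: running sum 56 < 82
add 2: running sum 58 < 82
add 4: running sum 62 < 82
add 3: running sum 65 < 82
add 9: running sum 74 < 82
add 3: running sum 77 < 82
add 12: shortest ending here [9, 6, 10, 9, 4, 12, 6, 2, 4, 3, 9, 3, 12] sum 89, len 13
add 8: shortest ending here [10, 9, 4, 12, 6, 2, 4, 3, 9, 3, 12, 8] sum 82, len 12
Shortest qualifying length: 12.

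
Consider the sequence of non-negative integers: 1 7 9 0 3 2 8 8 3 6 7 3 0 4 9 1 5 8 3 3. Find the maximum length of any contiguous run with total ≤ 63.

add 1: [1] sum 1, len 1
add 7: [1, 7] sum 8, len 2
add 9: [1, 7, 9] sum 17, len 3
add 0: [1, 7, 9, 0] sum 17, len 4
add 3: [1, 7, 9, 0, 3] sum 20, len 5
add 2: [1, 7, 9, 0, 3, 2] sum 22, len 6
add 8: [1, 7, 9, 0, 3, 2, 8] sum 30, len 7
add 8: [1, 7, 9, 0, 3, 2, 8, 8] sum 38, len 8
add 3: [1, 7, 9, 0, 3, 2, 8, 8, 3] sum 41, len 9
add 6: [1, 7, 9, 0, 3, 2, 8, 8, 3, 6] sum 47, len 10
add 7: [1, 7, 9, 0, 3, 2, 8, 8, 3, 6, 7] sum 54, len 11
add 3: [1, 7, 9, 0, 3, 2, 8, 8, 3, 6, 7, 3] sum 57, len 12
add 0: [1, 7, 9, 0, 3, 2, 8, 8, 3, 6, 7, 3, 0] sum 57, len 13
add 4: [1, 7, 9, 0, 3, 2, 8, 8, 3, 6, 7, 3, 0, 4] sum 61, len 14
add 9: [9, 0, 3, 2, 8, 8, 3, 6, 7, 3, 0, 4, 9] sum 62, len 13
add 1: [9, 0, 3, 2, 8, 8, 3, 6, 7, 3, 0, 4, 9, 1] sum 63, len 14
add 5: [0, 3, 2, 8, 8, 3, 6, 7, 3, 0, 4, 9, 1, 5] sum 59, len 14
add 8: [8, 8, 3, 6, 7, 3, 0, 4, 9, 1, 5, 8] sum 62, len 12
add 3: [8, 3, 6, 7, 3, 0, 4, 9, 1, 5, 8, 3] sum 57, len 12
add 3: [8, 3, 6, 7, 3, 0, 4, 9, 1, 5, 8, 3, 3] sum 60, len 13
Longest length seen: 14.

14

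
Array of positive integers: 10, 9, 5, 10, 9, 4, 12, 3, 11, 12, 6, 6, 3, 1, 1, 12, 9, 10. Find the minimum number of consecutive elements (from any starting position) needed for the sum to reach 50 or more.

6

add 10: running sum 10 < 50
add 9: running sum 19 < 50
add 5: running sum 24 < 50
add 10: running sum 34 < 50
add 9: running sum 43 < 50
add 4: running sum 47 < 50
end 6: [10, 9, 5, 10, 9, 4, 12] sum 59, len 7
end 7: [9, 5, 10, 9, 4, 12, 3] sum 52, len 7
end 8: [5, 10, 9, 4, 12, 3, 11] sum 54, len 7
end 9: [9, 4, 12, 3, 11, 12] sum 51, len 6
end 10: [9, 4, 12, 3, 11, 12, 6] sum 57, len 7
end 11: [12, 3, 11, 12, 6, 6] sum 50, len 6
end 12: [12, 3, 11, 12, 6, 6, 3] sum 53, len 7
end 13: [12, 3, 11, 12, 6, 6, 3, 1] sum 54, len 8
end 14: [12, 3, 11, 12, 6, 6, 3, 1, 1] sum 55, len 9
end 15: [11, 12, 6, 6, 3, 1, 1, 12] sum 52, len 8
end 16: [12, 6, 6, 3, 1, 1, 12, 9] sum 50, len 8
end 17: [12, 6, 6, 3, 1, 1, 12, 9, 10] sum 60, len 9
Shortest qualifying length: 6.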